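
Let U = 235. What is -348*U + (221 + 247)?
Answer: -81312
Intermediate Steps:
-348*U + (221 + 247) = -348*235 + (221 + 247) = -81780 + 468 = -81312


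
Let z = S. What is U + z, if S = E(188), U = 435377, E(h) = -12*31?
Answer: 435005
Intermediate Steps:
E(h) = -372
S = -372
z = -372
U + z = 435377 - 372 = 435005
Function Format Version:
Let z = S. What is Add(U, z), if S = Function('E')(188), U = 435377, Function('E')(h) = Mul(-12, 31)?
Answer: 435005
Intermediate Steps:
Function('E')(h) = -372
S = -372
z = -372
Add(U, z) = Add(435377, -372) = 435005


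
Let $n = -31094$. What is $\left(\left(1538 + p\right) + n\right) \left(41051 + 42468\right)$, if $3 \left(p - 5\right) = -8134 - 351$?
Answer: $- \frac{8112868622}{3} \approx -2.7043 \cdot 10^{9}$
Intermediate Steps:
$p = - \frac{8470}{3}$ ($p = 5 + \frac{-8134 - 351}{3} = 5 + \frac{1}{3} \left(-8485\right) = 5 - \frac{8485}{3} = - \frac{8470}{3} \approx -2823.3$)
$\left(\left(1538 + p\right) + n\right) \left(41051 + 42468\right) = \left(\left(1538 - \frac{8470}{3}\right) - 31094\right) \left(41051 + 42468\right) = \left(- \frac{3856}{3} - 31094\right) 83519 = \left(- \frac{97138}{3}\right) 83519 = - \frac{8112868622}{3}$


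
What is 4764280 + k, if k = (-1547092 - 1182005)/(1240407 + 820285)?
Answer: 9817710952663/2060692 ≈ 4.7643e+6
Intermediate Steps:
k = -2729097/2060692 ≈ -1.3244
4764280 + k = 4764280 - 2729097/2060692 = 9817710952663/2060692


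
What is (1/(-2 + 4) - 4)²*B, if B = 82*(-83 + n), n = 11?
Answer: -72324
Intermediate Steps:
B = -5904 (B = 82*(-83 + 11) = 82*(-72) = -5904)
(1/(-2 + 4) - 4)²*B = (1/(-2 + 4) - 4)²*(-5904) = (1/2 - 4)²*(-5904) = (½ - 4)²*(-5904) = (-7/2)²*(-5904) = (49/4)*(-5904) = -72324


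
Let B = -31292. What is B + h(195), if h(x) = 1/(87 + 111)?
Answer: -6195815/198 ≈ -31292.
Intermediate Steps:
h(x) = 1/198
B + h(195) = -31292 + 1/198 = -6195815/198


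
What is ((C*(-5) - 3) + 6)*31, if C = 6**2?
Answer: -5487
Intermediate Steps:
C = 36
((C*(-5) - 3) + 6)*31 = ((36*(-5) - 3) + 6)*31 = ((-180 - 3) + 6)*31 = (-183 + 6)*31 = -177*31 = -5487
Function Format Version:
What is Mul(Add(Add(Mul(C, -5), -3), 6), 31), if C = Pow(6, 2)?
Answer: -5487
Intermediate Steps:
C = 36
Mul(Add(Add(Mul(C, -5), -3), 6), 31) = Mul(Add(Add(Mul(36, -5), -3), 6), 31) = Mul(Add(Add(-180, -3), 6), 31) = Mul(Add(-183, 6), 31) = Mul(-177, 31) = -5487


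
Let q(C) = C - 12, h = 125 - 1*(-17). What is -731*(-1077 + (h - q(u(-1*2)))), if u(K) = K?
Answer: 673251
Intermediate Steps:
h = 142 (h = 125 + 17 = 142)
q(C) = -12 + C
-731*(-1077 + (h - q(u(-1*2)))) = -731*(-1077 + (142 - (-12 - 1*2))) = -731*(-1077 + (142 - (-12 - 2))) = -731*(-1077 + (142 - 1*(-14))) = -731*(-1077 + (142 + 14)) = -731*(-1077 + 156) = -731*(-921) = 673251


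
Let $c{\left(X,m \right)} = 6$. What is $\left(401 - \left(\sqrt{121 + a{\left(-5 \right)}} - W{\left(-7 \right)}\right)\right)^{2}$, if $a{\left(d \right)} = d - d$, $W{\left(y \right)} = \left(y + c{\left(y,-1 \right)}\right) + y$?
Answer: $145924$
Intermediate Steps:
$W{\left(y \right)} = 6 + 2 y$ ($W{\left(y \right)} = \left(y + 6\right) + y = \left(6 + y\right) + y = 6 + 2 y$)
$a{\left(d \right)} = 0$
$\left(401 - \left(\sqrt{121 + a{\left(-5 \right)}} - W{\left(-7 \right)}\right)\right)^{2} = \left(401 + \left(\left(6 + 2 \left(-7\right)\right) - \sqrt{121 + 0}\right)\right)^{2} = \left(401 + \left(\left(6 - 14\right) - \sqrt{121}\right)\right)^{2} = \left(401 - 19\right)^{2} = 382^{2} = 145924$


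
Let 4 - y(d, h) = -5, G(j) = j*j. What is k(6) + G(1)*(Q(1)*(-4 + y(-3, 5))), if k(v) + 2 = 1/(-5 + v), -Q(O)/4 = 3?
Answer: -61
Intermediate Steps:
G(j) = j²
Q(O) = -12 (Q(O) = -4*3 = -12)
y(d, h) = 9 (y(d, h) = 4 - 1*(-5) = 4 + 5 = 9)
k(v) = -2 + 1/(-5 + v)
k(6) + G(1)*(Q(1)*(-4 + y(-3, 5))) = (11 - 2*6)/(-5 + 6) + 1²*(-12*(-4 + 9)) = (11 - 12)/1 + 1*(-12*5) = 1*(-1) + 1*(-60) = -1 - 60 = -61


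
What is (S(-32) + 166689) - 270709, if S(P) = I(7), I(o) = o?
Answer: -104013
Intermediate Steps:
S(P) = 7
(S(-32) + 166689) - 270709 = (7 + 166689) - 270709 = 166696 - 270709 = -104013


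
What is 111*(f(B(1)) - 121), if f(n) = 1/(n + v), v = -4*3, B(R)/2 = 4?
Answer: -53835/4 ≈ -13459.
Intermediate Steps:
B(R) = 8 (B(R) = 2*4 = 8)
v = -12
f(n) = 1/(-12 + n) (f(n) = 1/(n - 12) = 1/(-12 + n))
111*(f(B(1)) - 121) = 111*(1/(-12 + 8) - 121) = 111*(1/(-4) - 121) = 111*(-1/4 - 121) = 111*(-485/4) = -53835/4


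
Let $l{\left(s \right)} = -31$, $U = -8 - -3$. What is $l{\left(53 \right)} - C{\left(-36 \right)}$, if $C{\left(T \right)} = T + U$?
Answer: $10$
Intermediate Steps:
$U = -5$ ($U = -8 + 3 = -5$)
$C{\left(T \right)} = -5 + T$ ($C{\left(T \right)} = T - 5 = -5 + T$)
$l{\left(53 \right)} - C{\left(-36 \right)} = -31 - \left(-5 - 36\right) = -31 - -41 = -31 + 41 = 10$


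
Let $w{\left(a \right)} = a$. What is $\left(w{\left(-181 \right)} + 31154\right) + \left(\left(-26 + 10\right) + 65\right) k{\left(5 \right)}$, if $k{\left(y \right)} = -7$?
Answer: $30630$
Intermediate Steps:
$\left(w{\left(-181 \right)} + 31154\right) + \left(\left(-26 + 10\right) + 65\right) k{\left(5 \right)} = \left(-181 + 31154\right) + \left(\left(-26 + 10\right) + 65\right) \left(-7\right) = 30973 + \left(-16 + 65\right) \left(-7\right) = 30973 + 49 \left(-7\right) = 30973 - 343 = 30630$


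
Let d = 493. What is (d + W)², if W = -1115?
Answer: 386884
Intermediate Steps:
(d + W)² = (493 - 1115)² = (-622)² = 386884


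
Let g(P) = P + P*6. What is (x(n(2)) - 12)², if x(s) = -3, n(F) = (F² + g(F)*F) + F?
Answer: 225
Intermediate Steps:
g(P) = 7*P (g(P) = P + 6*P = 7*P)
n(F) = F + 8*F² (n(F) = (F² + (7*F)*F) + F = (F² + 7*F²) + F = 8*F² + F = F + 8*F²)
(x(n(2)) - 12)² = (-3 - 12)² = (-15)² = 225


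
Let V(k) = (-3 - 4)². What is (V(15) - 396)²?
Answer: 120409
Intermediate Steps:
V(k) = 49 (V(k) = (-7)² = 49)
(V(15) - 396)² = (49 - 396)² = (-347)² = 120409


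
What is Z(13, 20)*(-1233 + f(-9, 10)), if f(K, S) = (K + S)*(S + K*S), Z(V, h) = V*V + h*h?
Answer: -747097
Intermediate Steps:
Z(V, h) = V**2 + h**2
Z(13, 20)*(-1233 + f(-9, 10)) = (13**2 + 20**2)*(-1233 + 10*(-9 + 10 + (-9)**2 - 9*10)) = (169 + 400)*(-1233 + 10*(-9 + 10 + 81 - 90)) = 569*(-1233 + 10*(-8)) = 569*(-1233 - 80) = 569*(-1313) = -747097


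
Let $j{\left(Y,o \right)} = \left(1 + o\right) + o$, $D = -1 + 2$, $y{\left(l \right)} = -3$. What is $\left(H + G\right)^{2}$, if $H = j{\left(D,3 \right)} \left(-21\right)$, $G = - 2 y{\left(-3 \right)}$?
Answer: $19881$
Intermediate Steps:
$D = 1$
$j{\left(Y,o \right)} = 1 + 2 o$
$G = 6$ ($G = \left(-2\right) \left(-3\right) = 6$)
$H = -147$ ($H = \left(1 + 2 \cdot 3\right) \left(-21\right) = \left(1 + 6\right) \left(-21\right) = 7 \left(-21\right) = -147$)
$\left(H + G\right)^{2} = \left(-147 + 6\right)^{2} = \left(-141\right)^{2} = 19881$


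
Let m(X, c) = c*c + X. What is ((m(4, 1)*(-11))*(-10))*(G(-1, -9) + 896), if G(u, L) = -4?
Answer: 490600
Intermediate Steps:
m(X, c) = X + c² (m(X, c) = c² + X = X + c²)
((m(4, 1)*(-11))*(-10))*(G(-1, -9) + 896) = (((4 + 1²)*(-11))*(-10))*(-4 + 896) = (((4 + 1)*(-11))*(-10))*892 = ((5*(-11))*(-10))*892 = -55*(-10)*892 = 550*892 = 490600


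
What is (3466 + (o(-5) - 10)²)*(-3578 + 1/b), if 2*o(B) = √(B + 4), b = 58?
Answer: -2959900549/232 + 1037615*I/29 ≈ -1.2758e+7 + 35780.0*I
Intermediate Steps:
o(B) = √(4 + B)/2 (o(B) = √(B + 4)/2 = √(4 + B)/2)
(3466 + (o(-5) - 10)²)*(-3578 + 1/b) = (3466 + (√(4 - 5)/2 - 10)²)*(-3578 + 1/58) = (3466 + (√(-1)/2 - 10)²)*(-3578 + 1/58) = (3466 + (I/2 - 10)²)*(-207523/58) = (3466 + (-10 + I/2)²)*(-207523/58) = -359637359/29 - 207523*(-10 + I/2)²/58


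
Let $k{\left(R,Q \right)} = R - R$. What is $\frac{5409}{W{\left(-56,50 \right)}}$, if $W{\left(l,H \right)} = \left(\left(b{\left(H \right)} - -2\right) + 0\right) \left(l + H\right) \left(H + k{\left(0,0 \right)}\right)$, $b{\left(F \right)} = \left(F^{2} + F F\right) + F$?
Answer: $- \frac{601}{168400} \approx -0.0035689$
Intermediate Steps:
$k{\left(R,Q \right)} = 0$
$b{\left(F \right)} = F + 2 F^{2}$ ($b{\left(F \right)} = \left(F^{2} + F^{2}\right) + F = 2 F^{2} + F = F + 2 F^{2}$)
$W{\left(l,H \right)} = H \left(2 + H \left(1 + 2 H\right)\right) \left(H + l\right)$ ($W{\left(l,H \right)} = \left(\left(H \left(1 + 2 H\right) - -2\right) + 0\right) \left(l + H\right) \left(H + 0\right) = \left(\left(H \left(1 + 2 H\right) + 2\right) + 0\right) \left(H + l\right) H = \left(\left(2 + H \left(1 + 2 H\right)\right) + 0\right) H \left(H + l\right) = \left(2 + H \left(1 + 2 H\right)\right) H \left(H + l\right) = H \left(2 + H \left(1 + 2 H\right)\right) \left(H + l\right)$)
$\frac{5409}{W{\left(-56,50 \right)}} = \frac{5409}{50 \left(2 \cdot 50 + 2 \left(-56\right) + 50^{2} \left(1 + 2 \cdot 50\right) + 50 \left(-56\right) \left(1 + 2 \cdot 50\right)\right)} = \frac{5409}{50 \left(100 - 112 + 2500 \left(1 + 100\right) + 50 \left(-56\right) \left(1 + 100\right)\right)} = \frac{5409}{50 \left(100 - 112 + 2500 \cdot 101 + 50 \left(-56\right) 101\right)} = \frac{5409}{50 \left(100 - 112 + 252500 - 282800\right)} = \frac{5409}{50 \left(-30312\right)} = \frac{5409}{-1515600} = 5409 \left(- \frac{1}{1515600}\right) = - \frac{601}{168400}$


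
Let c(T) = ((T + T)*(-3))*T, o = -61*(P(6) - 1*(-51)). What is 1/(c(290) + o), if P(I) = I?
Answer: -1/508077 ≈ -1.9682e-6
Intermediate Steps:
o = -3477 (o = -61*(6 - 1*(-51)) = -61*(6 + 51) = -61*57 = -3477)
c(T) = -6*T² (c(T) = ((2*T)*(-3))*T = (-6*T)*T = -6*T²)
1/(c(290) + o) = 1/(-6*290² - 3477) = 1/(-6*84100 - 3477) = 1/(-504600 - 3477) = 1/(-508077) = -1/508077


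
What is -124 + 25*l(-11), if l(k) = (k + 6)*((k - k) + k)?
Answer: 1251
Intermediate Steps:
l(k) = k*(6 + k) (l(k) = (6 + k)*(0 + k) = (6 + k)*k = k*(6 + k))
-124 + 25*l(-11) = -124 + 25*(-11*(6 - 11)) = -124 + 25*(-11*(-5)) = -124 + 25*55 = -124 + 1375 = 1251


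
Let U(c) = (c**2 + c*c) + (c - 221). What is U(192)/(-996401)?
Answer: -73699/996401 ≈ -0.073965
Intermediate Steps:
U(c) = -221 + c + 2*c**2 (U(c) = (c**2 + c**2) + (-221 + c) = 2*c**2 + (-221 + c) = -221 + c + 2*c**2)
U(192)/(-996401) = (-221 + 192 + 2*192**2)/(-996401) = (-221 + 192 + 2*36864)*(-1/996401) = (-221 + 192 + 73728)*(-1/996401) = 73699*(-1/996401) = -73699/996401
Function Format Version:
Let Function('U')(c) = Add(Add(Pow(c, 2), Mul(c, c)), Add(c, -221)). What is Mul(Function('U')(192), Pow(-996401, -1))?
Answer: Rational(-73699, 996401) ≈ -0.073965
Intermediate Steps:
Function('U')(c) = Add(-221, c, Mul(2, Pow(c, 2))) (Function('U')(c) = Add(Add(Pow(c, 2), Pow(c, 2)), Add(-221, c)) = Add(Mul(2, Pow(c, 2)), Add(-221, c)) = Add(-221, c, Mul(2, Pow(c, 2))))
Mul(Function('U')(192), Pow(-996401, -1)) = Mul(Add(-221, 192, Mul(2, Pow(192, 2))), Pow(-996401, -1)) = Mul(Add(-221, 192, Mul(2, 36864)), Rational(-1, 996401)) = Mul(Add(-221, 192, 73728), Rational(-1, 996401)) = Mul(73699, Rational(-1, 996401)) = Rational(-73699, 996401)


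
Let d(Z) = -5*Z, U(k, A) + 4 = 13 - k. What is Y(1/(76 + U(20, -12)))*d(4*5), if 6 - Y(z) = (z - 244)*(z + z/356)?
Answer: -14686263/15041 ≈ -976.42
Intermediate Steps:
U(k, A) = 9 - k (U(k, A) = -4 + (13 - k) = 9 - k)
Y(z) = 6 - 357*z*(-244 + z)/356 (Y(z) = 6 - (z - 244)*(z + z/356) = 6 - (-244 + z)*(z + z*(1/356)) = 6 - (-244 + z)*(z + z/356) = 6 - (-244 + z)*357*z/356 = 6 - 357*z*(-244 + z)/356)
Y(1/(76 + U(20, -12)))*d(4*5) = (6 - 357/(356*(76 + (9 - 1*20))²) + 21777/(89*(76 + (9 - 1*20))))*(-20*5) = (6 - 357/(356*(76 + (9 - 20))²) + 21777/(89*(76 + (9 - 20))))*(-5*20) = (6 - 357/(356*(76 - 11)²) + 21777/(89*(76 - 11)))*(-100) = (6 - 357*(1/65)²/356 + (21777/89)/65)*(-100) = (6 - 357*(1/65)²/356 + (21777/89)*(1/65))*(-100) = (6 - 357/356*1/4225 + 21777/5785)*(-100) = (6 - 357/1504100 + 21777/5785)*(-100) = (14686263/1504100)*(-100) = -14686263/15041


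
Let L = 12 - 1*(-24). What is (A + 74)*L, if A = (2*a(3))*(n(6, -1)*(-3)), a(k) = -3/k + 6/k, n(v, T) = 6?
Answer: 1368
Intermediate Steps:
L = 36 (L = 12 + 24 = 36)
a(k) = 3/k
A = -36 (A = (2*(3/3))*(6*(-3)) = (2*(3*(⅓)))*(-18) = (2*1)*(-18) = 2*(-18) = -36)
(A + 74)*L = (-36 + 74)*36 = 38*36 = 1368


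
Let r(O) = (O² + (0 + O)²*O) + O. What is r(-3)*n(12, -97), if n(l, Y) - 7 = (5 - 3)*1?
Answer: -189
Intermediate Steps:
n(l, Y) = 9 (n(l, Y) = 7 + (5 - 3)*1 = 7 + 2*1 = 7 + 2 = 9)
r(O) = O + O² + O³ (r(O) = (O² + O²*O) + O = (O² + O³) + O = O + O² + O³)
r(-3)*n(12, -97) = -3*(1 - 3 + (-3)²)*9 = -3*(1 - 3 + 9)*9 = -3*7*9 = -21*9 = -189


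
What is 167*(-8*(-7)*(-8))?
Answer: -74816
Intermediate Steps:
167*(-8*(-7)*(-8)) = 167*(56*(-8)) = 167*(-448) = -74816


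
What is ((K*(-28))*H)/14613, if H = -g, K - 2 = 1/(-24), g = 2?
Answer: 329/43839 ≈ 0.0075047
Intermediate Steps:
K = 47/24 (K = 2 + 1/(-24) = 2 - 1/24 = 47/24 ≈ 1.9583)
H = -2 (H = -1*2 = -2)
((K*(-28))*H)/14613 = (((47/24)*(-28))*(-2))/14613 = -329/6*(-2)*(1/14613) = (329/3)*(1/14613) = 329/43839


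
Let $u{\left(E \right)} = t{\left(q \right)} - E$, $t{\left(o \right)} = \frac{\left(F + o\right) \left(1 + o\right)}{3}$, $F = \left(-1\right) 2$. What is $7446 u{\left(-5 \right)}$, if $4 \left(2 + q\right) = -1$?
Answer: $\frac{403325}{8} \approx 50416.0$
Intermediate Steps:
$q = - \frac{9}{4}$ ($q = -2 + \frac{1}{4} \left(-1\right) = -2 - \frac{1}{4} = - \frac{9}{4} \approx -2.25$)
$F = -2$
$t{\left(o \right)} = \frac{\left(1 + o\right) \left(-2 + o\right)}{3}$ ($t{\left(o \right)} = \frac{\left(-2 + o\right) \left(1 + o\right)}{3} = \left(1 + o\right) \left(-2 + o\right) \frac{1}{3} = \frac{\left(1 + o\right) \left(-2 + o\right)}{3}$)
$u{\left(E \right)} = \frac{85}{48} - E$ ($u{\left(E \right)} = \left(- \frac{2}{3} - - \frac{3}{4} + \frac{\left(- \frac{9}{4}\right)^{2}}{3}\right) - E = \left(- \frac{2}{3} + \frac{3}{4} + \frac{1}{3} \cdot \frac{81}{16}\right) - E = \left(- \frac{2}{3} + \frac{3}{4} + \frac{27}{16}\right) - E = \frac{85}{48} - E$)
$7446 u{\left(-5 \right)} = 7446 \left(\frac{85}{48} - -5\right) = 7446 \left(\frac{85}{48} + 5\right) = 7446 \cdot \frac{325}{48} = \frac{403325}{8}$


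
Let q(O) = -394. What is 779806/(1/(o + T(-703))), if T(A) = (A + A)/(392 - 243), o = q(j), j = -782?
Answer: -46875698272/149 ≈ -3.1460e+8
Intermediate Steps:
o = -394
T(A) = 2*A/149 (T(A) = (2*A)/149 = (2*A)*(1/149) = 2*A/149)
779806/(1/(o + T(-703))) = 779806/(1/(-394 + (2/149)*(-703))) = 779806/(1/(-394 - 1406/149)) = 779806/(1/(-60112/149)) = 779806/(-149/60112) = 779806*(-60112/149) = -46875698272/149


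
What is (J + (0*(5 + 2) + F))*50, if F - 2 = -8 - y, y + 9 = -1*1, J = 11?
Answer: 750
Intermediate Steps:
y = -10 (y = -9 - 1*1 = -9 - 1 = -10)
F = 4 (F = 2 + (-8 - 1*(-10)) = 2 + (-8 + 10) = 2 + 2 = 4)
(J + (0*(5 + 2) + F))*50 = (11 + (0*(5 + 2) + 4))*50 = (11 + (0*7 + 4))*50 = (11 + (0 + 4))*50 = (11 + 4)*50 = 15*50 = 750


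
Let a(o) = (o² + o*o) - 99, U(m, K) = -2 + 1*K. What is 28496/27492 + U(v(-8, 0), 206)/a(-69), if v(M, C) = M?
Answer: 7614616/7196031 ≈ 1.0582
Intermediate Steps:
U(m, K) = -2 + K
a(o) = -99 + 2*o² (a(o) = (o² + o²) - 99 = 2*o² - 99 = -99 + 2*o²)
28496/27492 + U(v(-8, 0), 206)/a(-69) = 28496/27492 + (-2 + 206)/(-99 + 2*(-69)²) = 28496*(1/27492) + 204/(-99 + 2*4761) = 7124/6873 + 204/(-99 + 9522) = 7124/6873 + 204/9423 = 7124/6873 + 204*(1/9423) = 7124/6873 + 68/3141 = 7614616/7196031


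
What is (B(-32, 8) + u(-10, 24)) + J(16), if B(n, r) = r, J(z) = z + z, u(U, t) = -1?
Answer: 39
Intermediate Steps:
J(z) = 2*z
(B(-32, 8) + u(-10, 24)) + J(16) = (8 - 1) + 2*16 = 7 + 32 = 39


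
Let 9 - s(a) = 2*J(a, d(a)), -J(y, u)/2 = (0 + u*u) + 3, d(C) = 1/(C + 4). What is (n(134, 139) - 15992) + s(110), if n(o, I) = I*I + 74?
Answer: 11124577/3249 ≈ 3424.0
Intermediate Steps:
d(C) = 1/(4 + C)
J(y, u) = -6 - 2*u**2 (J(y, u) = -2*((0 + u*u) + 3) = -2*((0 + u**2) + 3) = -2*(u**2 + 3) = -2*(3 + u**2) = -6 - 2*u**2)
n(o, I) = 74 + I**2 (n(o, I) = I**2 + 74 = 74 + I**2)
s(a) = 21 + 4/(4 + a)**2 (s(a) = 9 - 2*(-6 - 2/(4 + a)**2) = 9 - (-12 - 4/(4 + a)**2) = 9 + (12 + 4/(4 + a)**2) = 21 + 4/(4 + a)**2)
(n(134, 139) - 15992) + s(110) = ((74 + 139**2) - 15992) + (21 + 4/(4 + 110)**2) = ((74 + 19321) - 15992) + (21 + 4/114**2) = (19395 - 15992) + (21 + 4*(1/12996)) = 3403 + (21 + 1/3249) = 3403 + 68230/3249 = 11124577/3249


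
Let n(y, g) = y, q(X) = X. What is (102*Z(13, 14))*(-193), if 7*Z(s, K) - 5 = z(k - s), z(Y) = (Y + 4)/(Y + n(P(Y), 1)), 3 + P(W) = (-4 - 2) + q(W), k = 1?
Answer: -1135226/77 ≈ -14743.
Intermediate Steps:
P(W) = -9 + W (P(W) = -3 + ((-4 - 2) + W) = -3 + (-6 + W) = -9 + W)
z(Y) = (4 + Y)/(-9 + 2*Y) (z(Y) = (Y + 4)/(Y + (-9 + Y)) = (4 + Y)/(-9 + 2*Y))
Z(s, K) = 5/7 + (5 - s)/(7*(-7 - 2*s)) (Z(s, K) = 5/7 + ((4 + (1 - s))/(-9 + 2*(1 - s)))/7 = 5/7 + ((5 - s)/(-9 + (2 - 2*s)))/7 = 5/7 + ((5 - s)/(-7 - 2*s))/7 = 5/7 + (5 - s)/(7*(-7 - 2*s)))
(102*Z(13, 14))*(-193) = (102*((30 + 11*13)/(7*(7 + 2*13))))*(-193) = (102*((30 + 143)/(7*(7 + 26))))*(-193) = (102*((1/7)*173/33))*(-193) = (102*((1/7)*(1/33)*173))*(-193) = (102*(173/231))*(-193) = (5882/77)*(-193) = -1135226/77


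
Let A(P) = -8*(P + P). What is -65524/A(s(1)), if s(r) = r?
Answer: 16381/4 ≈ 4095.3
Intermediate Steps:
A(P) = -16*P
-65524/A(s(1)) = -65524/((-16*1)) = -65524/(-16) = -65524*(-1/16) = 16381/4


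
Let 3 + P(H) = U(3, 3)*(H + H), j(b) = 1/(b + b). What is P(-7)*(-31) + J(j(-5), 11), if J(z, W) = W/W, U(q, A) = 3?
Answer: 1396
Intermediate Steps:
j(b) = 1/(2*b)
J(z, W) = 1
P(H) = -3 + 6*H (P(H) = -3 + 3*(H + H) = -3 + 3*(2*H) = -3 + 6*H)
P(-7)*(-31) + J(j(-5), 11) = (-3 + 6*(-7))*(-31) + 1 = (-3 - 42)*(-31) + 1 = -45*(-31) + 1 = 1395 + 1 = 1396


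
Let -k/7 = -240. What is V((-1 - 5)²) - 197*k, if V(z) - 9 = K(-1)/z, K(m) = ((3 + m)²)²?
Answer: -2978555/9 ≈ -3.3095e+5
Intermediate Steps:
K(m) = (3 + m)⁴
k = 1680 (k = -7*(-240) = 1680)
V(z) = 9 + 16/z (V(z) = 9 + (3 - 1)⁴/z = 9 + 2⁴/z = 9 + 16/z)
V((-1 - 5)²) - 197*k = (9 + 16/((-1 - 5)²)) - 197*1680 = (9 + 16/((-6)²)) - 330960 = (9 + 16/36) - 330960 = (9 + 16*(1/36)) - 330960 = (9 + 4/9) - 330960 = 85/9 - 330960 = -2978555/9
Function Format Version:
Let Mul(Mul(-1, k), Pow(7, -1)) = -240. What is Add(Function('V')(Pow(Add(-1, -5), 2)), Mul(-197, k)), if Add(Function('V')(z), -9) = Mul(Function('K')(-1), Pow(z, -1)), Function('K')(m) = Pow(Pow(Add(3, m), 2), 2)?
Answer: Rational(-2978555, 9) ≈ -3.3095e+5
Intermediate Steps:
Function('K')(m) = Pow(Add(3, m), 4)
k = 1680 (k = Mul(-7, -240) = 1680)
Function('V')(z) = Add(9, Mul(16, Pow(z, -1))) (Function('V')(z) = Add(9, Mul(Pow(Add(3, -1), 4), Pow(z, -1))) = Add(9, Mul(Pow(2, 4), Pow(z, -1))) = Add(9, Mul(16, Pow(z, -1))))
Add(Function('V')(Pow(Add(-1, -5), 2)), Mul(-197, k)) = Add(Add(9, Mul(16, Pow(Pow(Add(-1, -5), 2), -1))), Mul(-197, 1680)) = Add(Add(9, Mul(16, Pow(Pow(-6, 2), -1))), -330960) = Add(Add(9, Mul(16, Pow(36, -1))), -330960) = Add(Add(9, Mul(16, Rational(1, 36))), -330960) = Add(Add(9, Rational(4, 9)), -330960) = Add(Rational(85, 9), -330960) = Rational(-2978555, 9)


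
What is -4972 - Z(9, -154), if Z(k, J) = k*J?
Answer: -3586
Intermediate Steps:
Z(k, J) = J*k
-4972 - Z(9, -154) = -4972 - (-154)*9 = -4972 - 1*(-1386) = -4972 + 1386 = -3586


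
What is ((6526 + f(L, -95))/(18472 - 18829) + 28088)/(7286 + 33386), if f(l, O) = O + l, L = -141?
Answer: 294739/427056 ≈ 0.69016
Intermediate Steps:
((6526 + f(L, -95))/(18472 - 18829) + 28088)/(7286 + 33386) = ((6526 + (-95 - 141))/(18472 - 18829) + 28088)/(7286 + 33386) = ((6526 - 236)/(-357) + 28088)/40672 = (6290*(-1/357) + 28088)*(1/40672) = (-370/21 + 28088)*(1/40672) = (589478/21)*(1/40672) = 294739/427056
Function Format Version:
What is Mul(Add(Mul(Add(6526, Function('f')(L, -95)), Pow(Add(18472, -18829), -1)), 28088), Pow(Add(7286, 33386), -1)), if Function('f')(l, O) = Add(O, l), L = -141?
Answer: Rational(294739, 427056) ≈ 0.69016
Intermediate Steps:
Mul(Add(Mul(Add(6526, Function('f')(L, -95)), Pow(Add(18472, -18829), -1)), 28088), Pow(Add(7286, 33386), -1)) = Mul(Add(Mul(Add(6526, Add(-95, -141)), Pow(Add(18472, -18829), -1)), 28088), Pow(Add(7286, 33386), -1)) = Mul(Add(Mul(Add(6526, -236), Pow(-357, -1)), 28088), Pow(40672, -1)) = Mul(Add(Mul(6290, Rational(-1, 357)), 28088), Rational(1, 40672)) = Mul(Add(Rational(-370, 21), 28088), Rational(1, 40672)) = Mul(Rational(589478, 21), Rational(1, 40672)) = Rational(294739, 427056)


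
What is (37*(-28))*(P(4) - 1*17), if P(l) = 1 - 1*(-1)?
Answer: 15540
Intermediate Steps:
P(l) = 2 (P(l) = 1 + 1 = 2)
(37*(-28))*(P(4) - 1*17) = (37*(-28))*(2 - 1*17) = -1036*(2 - 17) = -1036*(-15) = 15540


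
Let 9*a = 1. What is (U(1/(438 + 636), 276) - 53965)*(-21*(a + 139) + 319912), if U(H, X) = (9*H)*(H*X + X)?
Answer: -1644248076375080/96123 ≈ -1.7106e+10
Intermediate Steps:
a = ⅑ (a = (⅑)*1 = ⅑ ≈ 0.11111)
U(H, X) = 9*H*(X + H*X) (U(H, X) = (9*H)*(X + H*X) = 9*H*(X + H*X))
(U(1/(438 + 636), 276) - 53965)*(-21*(a + 139) + 319912) = (9*276*(1 + 1/(438 + 636))/(438 + 636) - 53965)*(-21*(⅑ + 139) + 319912) = (9*276*(1 + 1/1074)/1074 - 53965)*(-21*1252/9 + 319912) = (9*(1/1074)*276*(1 + 1/1074) - 53965)*(-8764/3 + 319912) = (9*(1/1074)*276*(1075/1074) - 53965)*(950972/3) = (74175/32041 - 53965)*(950972/3) = -1729018390/32041*950972/3 = -1644248076375080/96123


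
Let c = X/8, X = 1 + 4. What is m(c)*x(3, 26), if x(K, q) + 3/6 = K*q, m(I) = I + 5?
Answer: 6975/16 ≈ 435.94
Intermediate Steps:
X = 5
c = 5/8 ≈ 0.62500
m(I) = 5 + I
x(K, q) = -½ + K*q
m(c)*x(3, 26) = (5 + 5/8)*(-½ + 3*26) = 45*(-½ + 78)/8 = (45/8)*(155/2) = 6975/16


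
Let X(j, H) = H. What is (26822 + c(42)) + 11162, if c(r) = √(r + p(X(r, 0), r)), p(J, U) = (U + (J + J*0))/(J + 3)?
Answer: 37984 + 2*√14 ≈ 37992.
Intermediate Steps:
p(J, U) = (J + U)/(3 + J) (p(J, U) = (U + (J + 0))/(3 + J) = (U + J)/(3 + J) = (J + U)/(3 + J))
c(r) = 2*√3*√r/3 (c(r) = √(r + (0 + r)/(3 + 0)) = √(r + r/3) = √(4*r/3) = 2*√3*√r/3)
(26822 + c(42)) + 11162 = (26822 + 2*√3*√42/3) + 11162 = (26822 + 2*√14) + 11162 = 37984 + 2*√14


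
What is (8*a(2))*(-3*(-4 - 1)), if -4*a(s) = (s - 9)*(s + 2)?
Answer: 840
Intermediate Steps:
a(s) = -(-9 + s)*(2 + s)/4 (a(s) = -(s - 9)*(s + 2)/4 = -(-9 + s)*(2 + s)/4)
(8*a(2))*(-3*(-4 - 1)) = (8*(9/2 - ¼*2² + (7/4)*2))*(-3*(-4 - 1)) = (8*(9/2 - ¼*4 + 7/2))*(-3*(-5)) = (8*(9/2 - 1 + 7/2))*15 = (8*7)*15 = 56*15 = 840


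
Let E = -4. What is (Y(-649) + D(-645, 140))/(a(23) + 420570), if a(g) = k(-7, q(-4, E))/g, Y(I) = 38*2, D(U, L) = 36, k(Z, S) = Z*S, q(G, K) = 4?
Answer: 1288/4836541 ≈ 0.00026631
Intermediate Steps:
k(Z, S) = S*Z
Y(I) = 76
a(g) = -28/g (a(g) = (4*(-7))/g = -28/g)
(Y(-649) + D(-645, 140))/(a(23) + 420570) = (76 + 36)/(-28/23 + 420570) = 112/(-28*1/23 + 420570) = 112/(-28/23 + 420570) = 112/(9673082/23) = 112*(23/9673082) = 1288/4836541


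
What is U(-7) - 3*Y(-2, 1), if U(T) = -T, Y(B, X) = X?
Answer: 4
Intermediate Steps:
U(-7) - 3*Y(-2, 1) = -1*(-7) - 3*1 = 7 - 3 = 4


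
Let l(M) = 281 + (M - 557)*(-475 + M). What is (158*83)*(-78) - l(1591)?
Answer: -2177117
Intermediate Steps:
l(M) = 281 + (-557 + M)*(-475 + M)
(158*83)*(-78) - l(1591) = (158*83)*(-78) - (264856 + 1591² - 1032*1591) = 13114*(-78) - (264856 + 2531281 - 1641912) = -1022892 - 1*1154225 = -1022892 - 1154225 = -2177117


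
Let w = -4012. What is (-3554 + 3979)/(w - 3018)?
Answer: -85/1406 ≈ -0.060455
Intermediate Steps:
(-3554 + 3979)/(w - 3018) = (-3554 + 3979)/(-4012 - 3018) = 425/(-7030) = 425*(-1/7030) = -85/1406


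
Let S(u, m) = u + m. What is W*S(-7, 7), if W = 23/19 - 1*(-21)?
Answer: 0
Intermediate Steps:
S(u, m) = m + u
W = 422/19 (W = 23*(1/19) + 21 = 23/19 + 21 = 422/19 ≈ 22.211)
W*S(-7, 7) = 422*(7 - 7)/19 = (422/19)*0 = 0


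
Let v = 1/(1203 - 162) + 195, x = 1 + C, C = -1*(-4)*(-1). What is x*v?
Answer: -202996/347 ≈ -585.00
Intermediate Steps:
C = -4 (C = 4*(-1) = -4)
x = -3 (x = 1 - 4 = -3)
v = 202996/1041 (v = 1/1041 + 195 = 202996/1041 ≈ 195.00)
x*v = -3*202996/1041 = -202996/347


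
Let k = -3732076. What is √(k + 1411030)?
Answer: 39*I*√1526 ≈ 1523.5*I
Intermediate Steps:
√(k + 1411030) = √(-3732076 + 1411030) = √(-2321046) = 39*I*√1526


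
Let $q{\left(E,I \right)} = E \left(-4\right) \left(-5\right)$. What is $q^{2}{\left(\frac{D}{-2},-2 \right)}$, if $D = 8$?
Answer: $6400$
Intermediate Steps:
$q{\left(E,I \right)} = 20 E$ ($q{\left(E,I \right)} = - 4 E \left(-5\right) = 20 E$)
$q^{2}{\left(\frac{D}{-2},-2 \right)} = \left(20 \frac{8}{-2}\right)^{2} = \left(20 \cdot 8 \left(- \frac{1}{2}\right)\right)^{2} = \left(20 \left(-4\right)\right)^{2} = \left(-80\right)^{2} = 6400$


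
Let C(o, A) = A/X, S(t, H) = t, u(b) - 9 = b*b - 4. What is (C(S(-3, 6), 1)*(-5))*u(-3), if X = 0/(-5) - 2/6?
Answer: 210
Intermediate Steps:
u(b) = 5 + b**2 (u(b) = 9 + (b*b - 4) = 9 + (b**2 - 4) = 9 + (-4 + b**2) = 5 + b**2)
X = -1/3 (X = 0*(-1/5) - 2*1/6 = 0 - 1/3 = -1/3 ≈ -0.33333)
C(o, A) = -3*A (C(o, A) = A/(-1/3) = A*(-3) = -3*A)
(C(S(-3, 6), 1)*(-5))*u(-3) = (-3*1*(-5))*(5 + (-3)**2) = (-3*(-5))*(5 + 9) = 15*14 = 210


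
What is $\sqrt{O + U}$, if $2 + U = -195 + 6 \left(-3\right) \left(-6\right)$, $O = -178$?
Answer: $i \sqrt{267} \approx 16.34 i$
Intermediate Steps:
$U = -89$ ($U = -2 - \left(195 - 6 \left(-3\right) \left(-6\right)\right) = -2 - 87 = -89$)
$\sqrt{O + U} = \sqrt{-178 - 89} = \sqrt{-267} = i \sqrt{267}$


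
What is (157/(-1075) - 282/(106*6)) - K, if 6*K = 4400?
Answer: -250891501/341850 ≈ -733.92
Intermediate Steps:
K = 2200/3 (K = (⅙)*4400 = 2200/3 ≈ 733.33)
(157/(-1075) - 282/(106*6)) - K = (157/(-1075) - 282/(106*6)) - 1*2200/3 = (157*(-1/1075) - 282/636) - 2200/3 = (-157/1075 - 282*1/636) - 2200/3 = (-157/1075 - 47/106) - 2200/3 = -67167/113950 - 2200/3 = -250891501/341850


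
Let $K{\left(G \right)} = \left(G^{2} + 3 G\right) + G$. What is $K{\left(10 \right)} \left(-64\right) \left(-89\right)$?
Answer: $797440$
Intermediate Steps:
$K{\left(G \right)} = G^{2} + 4 G$
$K{\left(10 \right)} \left(-64\right) \left(-89\right) = 10 \left(4 + 10\right) \left(-64\right) \left(-89\right) = 10 \cdot 14 \left(-64\right) \left(-89\right) = 140 \left(-64\right) \left(-89\right) = \left(-8960\right) \left(-89\right) = 797440$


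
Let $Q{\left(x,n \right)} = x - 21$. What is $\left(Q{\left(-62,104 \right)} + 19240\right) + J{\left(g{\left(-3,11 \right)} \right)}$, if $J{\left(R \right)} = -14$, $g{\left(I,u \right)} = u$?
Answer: $19143$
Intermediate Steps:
$Q{\left(x,n \right)} = -21 + x$ ($Q{\left(x,n \right)} = x - 21 = -21 + x$)
$\left(Q{\left(-62,104 \right)} + 19240\right) + J{\left(g{\left(-3,11 \right)} \right)} = \left(\left(-21 - 62\right) + 19240\right) - 14 = \left(-83 + 19240\right) - 14 = 19157 - 14 = 19143$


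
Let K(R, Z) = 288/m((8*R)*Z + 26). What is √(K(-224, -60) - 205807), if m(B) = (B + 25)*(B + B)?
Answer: I*√765132372946684142438383/1928138461 ≈ 453.66*I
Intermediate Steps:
m(B) = 2*B*(25 + B) (m(B) = (25 + B)*(2*B) = 2*B*(25 + B))
K(R, Z) = 144/((26 + 8*R*Z)*(51 + 8*R*Z)) (K(R, Z) = 288/((2*((8*R)*Z + 26)*(25 + ((8*R)*Z + 26)))) = 288/((2*(8*R*Z + 26)*(25 + (8*R*Z + 26)))) = 288/((2*(26 + 8*R*Z)*(25 + (26 + 8*R*Z)))) = 288/((2*(26 + 8*R*Z)*(51 + 8*R*Z))) = 288*(1/(2*(26 + 8*R*Z)*(51 + 8*R*Z))) = 144/((26 + 8*R*Z)*(51 + 8*R*Z)))
√(K(-224, -60) - 205807) = √(72/((13 + 4*(-224)*(-60))*(51 + 8*(-224)*(-60))) - 205807) = √(72/((13 + 53760)*(51 + 107520)) - 205807) = √(72/(53773*107571) - 205807) = √(72*(1/53773)*(1/107571) - 205807) = √(24/1928138461 - 205807) = √(-396824392243003/1928138461) = I*√765132372946684142438383/1928138461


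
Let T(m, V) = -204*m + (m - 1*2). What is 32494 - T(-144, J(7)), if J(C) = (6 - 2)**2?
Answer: 3264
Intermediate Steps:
J(C) = 16 (J(C) = 4**2 = 16)
T(m, V) = -2 - 203*m (T(m, V) = -204*m + (m - 2) = -204*m + (-2 + m) = -2 - 203*m)
32494 - T(-144, J(7)) = 32494 - (-2 - 203*(-144)) = 32494 - (-2 + 29232) = 32494 - 1*29230 = 32494 - 29230 = 3264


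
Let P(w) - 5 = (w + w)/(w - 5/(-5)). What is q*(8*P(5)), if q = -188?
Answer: -30080/3 ≈ -10027.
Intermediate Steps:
P(w) = 5 + 2*w/(1 + w) (P(w) = 5 + (w + w)/(w - 5/(-5)) = 5 + (2*w)/(w - 5*(-1/5)) = 5 + (2*w)/(w + 1) = 5 + (2*w)/(1 + w) = 5 + 2*w/(1 + w))
q*(8*P(5)) = -1504*(5 + 7*5)/(1 + 5) = -1504*(5 + 35)/6 = -1504*(1/6)*40 = -1504*20/3 = -188*160/3 = -30080/3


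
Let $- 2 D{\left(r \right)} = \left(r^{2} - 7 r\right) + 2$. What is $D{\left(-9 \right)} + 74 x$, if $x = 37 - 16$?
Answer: $1481$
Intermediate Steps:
$D{\left(r \right)} = -1 - \frac{r^{2}}{2} + \frac{7 r}{2}$ ($D{\left(r \right)} = - \frac{\left(r^{2} - 7 r\right) + 2}{2} = - \frac{2 + r^{2} - 7 r}{2} = -1 - \frac{r^{2}}{2} + \frac{7 r}{2}$)
$x = 21$
$D{\left(-9 \right)} + 74 x = \left(-1 - \frac{\left(-9\right)^{2}}{2} + \frac{7}{2} \left(-9\right)\right) + 74 \cdot 21 = \left(-1 - \frac{81}{2} - \frac{63}{2}\right) + 1554 = -73 + 1554 = 1481$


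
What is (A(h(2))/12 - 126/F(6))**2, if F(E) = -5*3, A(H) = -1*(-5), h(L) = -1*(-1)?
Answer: 279841/3600 ≈ 77.734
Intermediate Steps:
h(L) = 1
A(H) = 5
F(E) = -15
(A(h(2))/12 - 126/F(6))**2 = (5/12 - 126/(-15))**2 = (5*(1/12) - 126*(-1/15))**2 = (5/12 + 42/5)**2 = (529/60)**2 = 279841/3600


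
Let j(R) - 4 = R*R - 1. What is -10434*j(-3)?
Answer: -125208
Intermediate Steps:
j(R) = 3 + R² (j(R) = 4 + (R*R - 1) = 4 + (R² - 1) = 4 + (-1 + R²) = 3 + R²)
-10434*j(-3) = -10434*(3 + (-3)²) = -10434*(3 + 9) = -10434*12 = -125208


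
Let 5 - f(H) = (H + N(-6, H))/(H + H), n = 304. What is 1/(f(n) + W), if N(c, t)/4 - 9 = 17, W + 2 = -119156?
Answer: -76/9055679 ≈ -8.3925e-6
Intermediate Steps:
W = -119158 (W = -2 - 119156 = -119158)
N(c, t) = 104 (N(c, t) = 36 + 4*17 = 36 + 68 = 104)
f(H) = 5 - (104 + H)/(2*H) (f(H) = 5 - (H + 104)/(H + H) = 5 - (104 + H)/(2*H))
1/(f(n) + W) = 1/((9/2 - 52/304) - 119158) = 1/((9/2 - 52*1/304) - 119158) = 1/((9/2 - 13/76) - 119158) = 1/(329/76 - 119158) = 1/(-9055679/76) = -76/9055679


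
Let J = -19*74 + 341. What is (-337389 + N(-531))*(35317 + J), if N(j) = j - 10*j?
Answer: -11392557720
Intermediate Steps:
N(j) = -9*j
J = -1065 (J = -1406 + 341 = -1065)
(-337389 + N(-531))*(35317 + J) = (-337389 - 9*(-531))*(35317 - 1065) = (-337389 + 4779)*34252 = -332610*34252 = -11392557720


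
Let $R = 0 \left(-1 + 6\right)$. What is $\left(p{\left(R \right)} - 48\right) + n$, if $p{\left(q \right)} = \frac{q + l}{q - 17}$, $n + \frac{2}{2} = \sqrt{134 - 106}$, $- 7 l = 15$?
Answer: $- \frac{5816}{119} + 2 \sqrt{7} \approx -43.582$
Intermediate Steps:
$l = - \frac{15}{7}$ ($l = \left(- \frac{1}{7}\right) 15 = - \frac{15}{7} \approx -2.1429$)
$n = -1 + 2 \sqrt{7}$ ($n = -1 + \sqrt{134 - 106} = -1 + \sqrt{28} = -1 + 2 \sqrt{7} \approx 4.2915$)
$R = 0$ ($R = 0 \cdot 5 = 0$)
$p{\left(q \right)} = \frac{- \frac{15}{7} + q}{-17 + q}$ ($p{\left(q \right)} = \frac{q - \frac{15}{7}}{q - 17} = \frac{- \frac{15}{7} + q}{-17 + q}$)
$\left(p{\left(R \right)} - 48\right) + n = \left(\frac{- \frac{15}{7} + 0}{-17 + 0} - 48\right) - \left(1 - 2 \sqrt{7}\right) = \left(\frac{1}{-17} \left(- \frac{15}{7}\right) - 48\right) - \left(1 - 2 \sqrt{7}\right) = \left(\left(- \frac{1}{17}\right) \left(- \frac{15}{7}\right) - 48\right) - \left(1 - 2 \sqrt{7}\right) = \left(\frac{15}{119} - 48\right) - \left(1 - 2 \sqrt{7}\right) = - \frac{5697}{119} - \left(1 - 2 \sqrt{7}\right) = - \frac{5816}{119} + 2 \sqrt{7}$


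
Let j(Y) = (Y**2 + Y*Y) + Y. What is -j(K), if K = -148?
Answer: -43660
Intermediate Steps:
j(Y) = Y + 2*Y**2 (j(Y) = (Y**2 + Y**2) + Y = 2*Y**2 + Y = Y + 2*Y**2)
-j(K) = -(-148)*(1 + 2*(-148)) = -(-148)*(1 - 296) = -(-148)*(-295) = -1*43660 = -43660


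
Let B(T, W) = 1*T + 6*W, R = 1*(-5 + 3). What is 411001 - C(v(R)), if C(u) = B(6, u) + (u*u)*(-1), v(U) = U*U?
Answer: 410987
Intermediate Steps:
R = -2 (R = 1*(-2) = -2)
B(T, W) = T + 6*W
v(U) = U**2
C(u) = 6 - u**2 + 6*u (C(u) = (6 + 6*u) + (u*u)*(-1) = (6 + 6*u) + u**2*(-1) = (6 + 6*u) - u**2 = 6 - u**2 + 6*u)
411001 - C(v(R)) = 411001 - (6 - ((-2)**2)**2 + 6*(-2)**2) = 411001 - (6 - 1*4**2 + 6*4) = 411001 - (6 - 1*16 + 24) = 411001 - (6 - 16 + 24) = 411001 - 1*14 = 411001 - 14 = 410987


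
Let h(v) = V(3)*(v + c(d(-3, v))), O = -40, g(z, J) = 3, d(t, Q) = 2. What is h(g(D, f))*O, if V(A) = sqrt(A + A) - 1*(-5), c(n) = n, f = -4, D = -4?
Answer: -1000 - 200*sqrt(6) ≈ -1489.9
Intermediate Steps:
V(A) = 5 + sqrt(2)*sqrt(A) (V(A) = sqrt(2*A) + 5 = sqrt(2)*sqrt(A) + 5 = 5 + sqrt(2)*sqrt(A))
h(v) = (2 + v)*(5 + sqrt(6)) (h(v) = (5 + sqrt(2)*sqrt(3))*(v + 2) = (5 + sqrt(6))*(2 + v) = (2 + v)*(5 + sqrt(6)))
h(g(D, f))*O = ((2 + 3)*(5 + sqrt(6)))*(-40) = (5*(5 + sqrt(6)))*(-40) = (25 + 5*sqrt(6))*(-40) = -1000 - 200*sqrt(6)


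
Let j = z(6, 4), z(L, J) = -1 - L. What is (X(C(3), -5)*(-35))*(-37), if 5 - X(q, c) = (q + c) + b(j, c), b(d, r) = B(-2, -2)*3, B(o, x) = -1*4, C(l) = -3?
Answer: 32375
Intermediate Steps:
B(o, x) = -4
j = -7 (j = -1 - 1*6 = -1 - 6 = -7)
b(d, r) = -12 (b(d, r) = -4*3 = -12)
X(q, c) = 17 - c - q (X(q, c) = 5 - ((q + c) - 12) = 5 - ((c + q) - 12) = 5 - (-12 + c + q) = 5 + (12 - c - q) = 17 - c - q)
(X(C(3), -5)*(-35))*(-37) = ((17 - 1*(-5) - 1*(-3))*(-35))*(-37) = ((17 + 5 + 3)*(-35))*(-37) = (25*(-35))*(-37) = -875*(-37) = 32375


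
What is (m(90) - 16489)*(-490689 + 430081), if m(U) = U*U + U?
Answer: 502985792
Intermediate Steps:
m(U) = U + U² (m(U) = U² + U = U + U²)
(m(90) - 16489)*(-490689 + 430081) = (90*(1 + 90) - 16489)*(-490689 + 430081) = (90*91 - 16489)*(-60608) = (8190 - 16489)*(-60608) = -8299*(-60608) = 502985792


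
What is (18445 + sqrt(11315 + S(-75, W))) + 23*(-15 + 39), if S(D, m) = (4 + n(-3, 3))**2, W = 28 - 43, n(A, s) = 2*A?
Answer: 18997 + 7*sqrt(231) ≈ 19103.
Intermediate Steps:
W = -15
S(D, m) = 4 (S(D, m) = (4 + 2*(-3))**2 = (4 - 6)**2 = (-2)**2 = 4)
(18445 + sqrt(11315 + S(-75, W))) + 23*(-15 + 39) = (18445 + sqrt(11315 + 4)) + 23*(-15 + 39) = (18445 + sqrt(11319)) + 23*24 = (18445 + 7*sqrt(231)) + 552 = 18997 + 7*sqrt(231)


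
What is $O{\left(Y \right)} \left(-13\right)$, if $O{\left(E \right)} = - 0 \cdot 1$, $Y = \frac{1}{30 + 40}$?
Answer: $0$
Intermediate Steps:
$Y = \frac{1}{70} \approx 0.014286$
$O{\left(E \right)} = 0$ ($O{\left(E \right)} = \left(-1\right) 0 = 0$)
$O{\left(Y \right)} \left(-13\right) = 0 \left(-13\right) = 0$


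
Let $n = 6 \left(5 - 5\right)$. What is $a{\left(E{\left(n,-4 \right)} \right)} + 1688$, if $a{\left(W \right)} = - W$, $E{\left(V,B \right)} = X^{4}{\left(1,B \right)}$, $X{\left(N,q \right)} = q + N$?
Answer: $1607$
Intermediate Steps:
$X{\left(N,q \right)} = N + q$
$n = 0$ ($n = 6 \cdot 0 = 0$)
$E{\left(V,B \right)} = \left(1 + B\right)^{4}$
$a{\left(E{\left(n,-4 \right)} \right)} + 1688 = - \left(1 - 4\right)^{4} + 1688 = - \left(-3\right)^{4} + 1688 = \left(-1\right) 81 + 1688 = -81 + 1688 = 1607$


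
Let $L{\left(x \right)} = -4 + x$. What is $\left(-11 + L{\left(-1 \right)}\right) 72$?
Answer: $-1152$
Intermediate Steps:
$\left(-11 + L{\left(-1 \right)}\right) 72 = \left(-11 - 5\right) 72 = \left(-16\right) 72 = -1152$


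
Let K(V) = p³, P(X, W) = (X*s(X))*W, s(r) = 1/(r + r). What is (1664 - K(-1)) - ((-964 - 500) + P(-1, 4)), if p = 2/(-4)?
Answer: 25009/8 ≈ 3126.1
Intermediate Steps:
s(r) = 1/(2*r)
P(X, W) = W/2 (P(X, W) = (X*(1/(2*X)))*W = W/2)
p = -½ (p = 2*(-¼) = -½ ≈ -0.50000)
K(V) = -⅛ (K(V) = (-½)³ = -⅛)
(1664 - K(-1)) - ((-964 - 500) + P(-1, 4)) = (1664 - 1*(-⅛)) - ((-964 - 500) + (½)*4) = (1664 + ⅛) - (-1464 + 2) = 13313/8 - 1*(-1462) = 13313/8 + 1462 = 25009/8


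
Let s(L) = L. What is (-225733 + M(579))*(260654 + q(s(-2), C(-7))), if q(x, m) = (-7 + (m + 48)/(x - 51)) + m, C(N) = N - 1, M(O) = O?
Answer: -3110238404358/53 ≈ -5.8684e+10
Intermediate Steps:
C(N) = -1 + N
q(x, m) = -7 + m + (48 + m)/(-51 + x) (q(x, m) = (-7 + (48 + m)/(-51 + x)) + m = -7 + m + (48 + m)/(-51 + x))
(-225733 + M(579))*(260654 + q(s(-2), C(-7))) = (-225733 + 579)*(260654 + (405 - 50*(-1 - 7) - 7*(-2) + (-1 - 7)*(-2))/(-51 - 2)) = -225154*(260654 + (405 - 50*(-8) + 14 - 8*(-2))/(-53)) = -225154*(260654 - (405 + 400 + 14 + 16)/53) = -225154*(260654 - 1/53*835) = -225154*(260654 - 835/53) = -225154*13813827/53 = -3110238404358/53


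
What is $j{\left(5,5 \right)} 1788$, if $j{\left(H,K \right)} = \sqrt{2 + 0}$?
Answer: $1788 \sqrt{2} \approx 2528.6$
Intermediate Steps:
$j{\left(H,K \right)} = \sqrt{2}$
$j{\left(5,5 \right)} 1788 = \sqrt{2} \cdot 1788 = 1788 \sqrt{2}$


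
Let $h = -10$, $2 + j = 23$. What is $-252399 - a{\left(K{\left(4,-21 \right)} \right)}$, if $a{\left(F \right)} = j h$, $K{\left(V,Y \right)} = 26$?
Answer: $-252189$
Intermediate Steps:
$j = 21$ ($j = -2 + 23 = 21$)
$a{\left(F \right)} = -210$ ($a{\left(F \right)} = 21 \left(-10\right) = -210$)
$-252399 - a{\left(K{\left(4,-21 \right)} \right)} = -252399 - -210 = -252399 + 210 = -252189$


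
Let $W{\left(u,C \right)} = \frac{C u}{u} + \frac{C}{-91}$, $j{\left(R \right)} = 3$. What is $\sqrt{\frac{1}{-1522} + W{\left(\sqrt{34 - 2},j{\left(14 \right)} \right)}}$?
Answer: $\frac{\sqrt{56903408198}}{138502} \approx 1.7223$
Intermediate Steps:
$W{\left(u,C \right)} = \frac{90 C}{91}$ ($W{\left(u,C \right)} = C + C \left(- \frac{1}{91}\right) = C - \frac{C}{91} = \frac{90 C}{91}$)
$\sqrt{\frac{1}{-1522} + W{\left(\sqrt{34 - 2},j{\left(14 \right)} \right)}} = \sqrt{\frac{1}{-1522} + \frac{90}{91} \cdot 3} = \sqrt{- \frac{1}{1522} + \frac{270}{91}} = \sqrt{\frac{410849}{138502}} = \frac{\sqrt{56903408198}}{138502}$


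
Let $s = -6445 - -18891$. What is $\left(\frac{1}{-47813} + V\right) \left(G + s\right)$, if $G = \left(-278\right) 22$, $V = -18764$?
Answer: $- \frac{5679042631890}{47813} \approx -1.1878 \cdot 10^{8}$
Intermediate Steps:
$G = -6116$
$s = 12446$ ($s = -6445 + 18891 = 12446$)
$\left(\frac{1}{-47813} + V\right) \left(G + s\right) = \left(\frac{1}{-47813} - 18764\right) \left(-6116 + 12446\right) = \left(- \frac{1}{47813} - 18764\right) 6330 = \left(- \frac{897163133}{47813}\right) 6330 = - \frac{5679042631890}{47813}$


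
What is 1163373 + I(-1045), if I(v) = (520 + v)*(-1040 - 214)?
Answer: 1821723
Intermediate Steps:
I(v) = -652080 - 1254*v (I(v) = (520 + v)*(-1254) = -652080 - 1254*v)
1163373 + I(-1045) = 1163373 + (-652080 - 1254*(-1045)) = 1163373 + (-652080 + 1310430) = 1163373 + 658350 = 1821723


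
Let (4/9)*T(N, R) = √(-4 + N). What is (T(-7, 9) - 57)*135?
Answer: -7695 + 1215*I*√11/4 ≈ -7695.0 + 1007.4*I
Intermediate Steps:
T(N, R) = 9*√(-4 + N)/4
(T(-7, 9) - 57)*135 = (9*√(-4 - 7)/4 - 57)*135 = (9*√(-11)/4 - 57)*135 = (9*(I*√11)/4 - 57)*135 = (9*I*√11/4 - 57)*135 = (-57 + 9*I*√11/4)*135 = -7695 + 1215*I*√11/4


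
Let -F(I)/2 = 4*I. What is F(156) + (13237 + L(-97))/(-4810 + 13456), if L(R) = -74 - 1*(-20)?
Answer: -10777025/8646 ≈ -1246.5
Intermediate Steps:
L(R) = -54 (L(R) = -74 + 20 = -54)
F(I) = -8*I
F(156) + (13237 + L(-97))/(-4810 + 13456) = -8*156 + (13237 - 54)/(-4810 + 13456) = -1248 + 13183/8646 = -10777025/8646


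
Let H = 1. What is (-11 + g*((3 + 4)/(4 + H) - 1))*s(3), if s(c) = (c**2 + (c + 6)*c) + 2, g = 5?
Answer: -342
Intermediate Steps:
s(c) = 2 + c**2 + c*(6 + c) (s(c) = (c**2 + (6 + c)*c) + 2 = (c**2 + c*(6 + c)) + 2 = 2 + c**2 + c*(6 + c))
(-11 + g*((3 + 4)/(4 + H) - 1))*s(3) = (-11 + 5*((3 + 4)/(4 + 1) - 1))*(2 + 2*3**2 + 6*3) = (-11 + 5*(7/5 - 1))*(2 + 2*9 + 18) = (-11 + 5*(7*(1/5) - 1))*(2 + 18 + 18) = (-11 + 5*(7/5 - 1))*38 = (-11 + 5*(2/5))*38 = (-11 + 2)*38 = -9*38 = -342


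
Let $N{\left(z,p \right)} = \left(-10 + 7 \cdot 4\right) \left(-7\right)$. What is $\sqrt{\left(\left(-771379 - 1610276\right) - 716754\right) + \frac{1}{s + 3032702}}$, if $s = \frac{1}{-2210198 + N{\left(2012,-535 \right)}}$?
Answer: $\frac{i \sqrt{139222715245861394842122424819053}}{6703254015447} \approx 1760.2 i$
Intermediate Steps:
$N{\left(z,p \right)} = -126$ ($N{\left(z,p \right)} = \left(-10 + 28\right) \left(-7\right) = 18 \left(-7\right) = -126$)
$s = - \frac{1}{2210324}$ ($s = \frac{1}{-2210198 - 126} = \frac{1}{-2210324} = - \frac{1}{2210324} \approx -4.5242 \cdot 10^{-7}$)
$\sqrt{\left(\left(-771379 - 1610276\right) - 716754\right) + \frac{1}{s + 3032702}} = \sqrt{\left(\left(-771379 - 1610276\right) - 716754\right) + \frac{1}{- \frac{1}{2210324} + 3032702}} = \sqrt{\left(-2381655 - 716754\right) + \frac{1}{\frac{6703254015447}{2210324}}} = \sqrt{-3098409 + \frac{2210324}{6703254015447}} = \sqrt{- \frac{20769422570744913499}{6703254015447}} = \frac{i \sqrt{139222715245861394842122424819053}}{6703254015447}$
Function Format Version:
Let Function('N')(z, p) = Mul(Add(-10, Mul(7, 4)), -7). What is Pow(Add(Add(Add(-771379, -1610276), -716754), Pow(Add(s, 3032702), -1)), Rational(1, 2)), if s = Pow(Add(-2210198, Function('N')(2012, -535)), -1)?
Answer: Mul(Rational(1, 6703254015447), I, Pow(139222715245861394842122424819053, Rational(1, 2))) ≈ Mul(1760.2, I)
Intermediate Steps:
Function('N')(z, p) = -126 (Function('N')(z, p) = Mul(Add(-10, 28), -7) = Mul(18, -7) = -126)
s = Rational(-1, 2210324) (s = Pow(Add(-2210198, -126), -1) = Pow(-2210324, -1) = Rational(-1, 2210324) ≈ -4.5242e-7)
Pow(Add(Add(Add(-771379, -1610276), -716754), Pow(Add(s, 3032702), -1)), Rational(1, 2)) = Pow(Add(Add(Add(-771379, -1610276), -716754), Pow(Add(Rational(-1, 2210324), 3032702), -1)), Rational(1, 2)) = Pow(Add(Add(-2381655, -716754), Pow(Rational(6703254015447, 2210324), -1)), Rational(1, 2)) = Pow(Add(-3098409, Rational(2210324, 6703254015447)), Rational(1, 2)) = Pow(Rational(-20769422570744913499, 6703254015447), Rational(1, 2)) = Mul(Rational(1, 6703254015447), I, Pow(139222715245861394842122424819053, Rational(1, 2)))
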